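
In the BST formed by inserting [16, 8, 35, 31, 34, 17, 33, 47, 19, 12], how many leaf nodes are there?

Tree built from: [16, 8, 35, 31, 34, 17, 33, 47, 19, 12]
Tree (level-order array): [16, 8, 35, None, 12, 31, 47, None, None, 17, 34, None, None, None, 19, 33]
Rule: A leaf has 0 children.
Per-node child counts:
  node 16: 2 child(ren)
  node 8: 1 child(ren)
  node 12: 0 child(ren)
  node 35: 2 child(ren)
  node 31: 2 child(ren)
  node 17: 1 child(ren)
  node 19: 0 child(ren)
  node 34: 1 child(ren)
  node 33: 0 child(ren)
  node 47: 0 child(ren)
Matching nodes: [12, 19, 33, 47]
Count of leaf nodes: 4


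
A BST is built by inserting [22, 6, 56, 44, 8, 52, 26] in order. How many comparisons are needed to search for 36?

Search path for 36: 22 -> 56 -> 44 -> 26
Found: False
Comparisons: 4


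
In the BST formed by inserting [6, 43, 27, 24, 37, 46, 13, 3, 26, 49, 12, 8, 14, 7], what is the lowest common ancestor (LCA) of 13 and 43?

Tree insertion order: [6, 43, 27, 24, 37, 46, 13, 3, 26, 49, 12, 8, 14, 7]
Tree (level-order array): [6, 3, 43, None, None, 27, 46, 24, 37, None, 49, 13, 26, None, None, None, None, 12, 14, None, None, 8, None, None, None, 7]
In a BST, the LCA of p=13, q=43 is the first node v on the
root-to-leaf path with p <= v <= q (go left if both < v, right if both > v).
Walk from root:
  at 6: both 13 and 43 > 6, go right
  at 43: 13 <= 43 <= 43, this is the LCA
LCA = 43


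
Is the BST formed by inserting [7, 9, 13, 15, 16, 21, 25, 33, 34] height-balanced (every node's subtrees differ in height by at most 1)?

Tree (level-order array): [7, None, 9, None, 13, None, 15, None, 16, None, 21, None, 25, None, 33, None, 34]
Definition: a tree is height-balanced if, at every node, |h(left) - h(right)| <= 1 (empty subtree has height -1).
Bottom-up per-node check:
  node 34: h_left=-1, h_right=-1, diff=0 [OK], height=0
  node 33: h_left=-1, h_right=0, diff=1 [OK], height=1
  node 25: h_left=-1, h_right=1, diff=2 [FAIL (|-1-1|=2 > 1)], height=2
  node 21: h_left=-1, h_right=2, diff=3 [FAIL (|-1-2|=3 > 1)], height=3
  node 16: h_left=-1, h_right=3, diff=4 [FAIL (|-1-3|=4 > 1)], height=4
  node 15: h_left=-1, h_right=4, diff=5 [FAIL (|-1-4|=5 > 1)], height=5
  node 13: h_left=-1, h_right=5, diff=6 [FAIL (|-1-5|=6 > 1)], height=6
  node 9: h_left=-1, h_right=6, diff=7 [FAIL (|-1-6|=7 > 1)], height=7
  node 7: h_left=-1, h_right=7, diff=8 [FAIL (|-1-7|=8 > 1)], height=8
Node 25 violates the condition: |-1 - 1| = 2 > 1.
Result: Not balanced


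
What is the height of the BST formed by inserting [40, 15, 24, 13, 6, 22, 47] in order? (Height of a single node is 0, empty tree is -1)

Insertion order: [40, 15, 24, 13, 6, 22, 47]
Tree (level-order array): [40, 15, 47, 13, 24, None, None, 6, None, 22]
Compute height bottom-up (empty subtree = -1):
  height(6) = 1 + max(-1, -1) = 0
  height(13) = 1 + max(0, -1) = 1
  height(22) = 1 + max(-1, -1) = 0
  height(24) = 1 + max(0, -1) = 1
  height(15) = 1 + max(1, 1) = 2
  height(47) = 1 + max(-1, -1) = 0
  height(40) = 1 + max(2, 0) = 3
Height = 3


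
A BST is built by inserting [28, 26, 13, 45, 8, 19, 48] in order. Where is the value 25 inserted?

Starting tree (level order): [28, 26, 45, 13, None, None, 48, 8, 19]
Insertion path: 28 -> 26 -> 13 -> 19
Result: insert 25 as right child of 19
Final tree (level order): [28, 26, 45, 13, None, None, 48, 8, 19, None, None, None, None, None, 25]


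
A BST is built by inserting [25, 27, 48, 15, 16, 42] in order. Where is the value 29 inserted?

Starting tree (level order): [25, 15, 27, None, 16, None, 48, None, None, 42]
Insertion path: 25 -> 27 -> 48 -> 42
Result: insert 29 as left child of 42
Final tree (level order): [25, 15, 27, None, 16, None, 48, None, None, 42, None, 29]


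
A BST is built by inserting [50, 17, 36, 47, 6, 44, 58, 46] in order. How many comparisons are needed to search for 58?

Search path for 58: 50 -> 58
Found: True
Comparisons: 2


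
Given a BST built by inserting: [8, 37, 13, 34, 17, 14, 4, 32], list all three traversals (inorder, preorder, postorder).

Tree insertion order: [8, 37, 13, 34, 17, 14, 4, 32]
Tree (level-order array): [8, 4, 37, None, None, 13, None, None, 34, 17, None, 14, 32]
Inorder (L, root, R): [4, 8, 13, 14, 17, 32, 34, 37]
Preorder (root, L, R): [8, 4, 37, 13, 34, 17, 14, 32]
Postorder (L, R, root): [4, 14, 32, 17, 34, 13, 37, 8]


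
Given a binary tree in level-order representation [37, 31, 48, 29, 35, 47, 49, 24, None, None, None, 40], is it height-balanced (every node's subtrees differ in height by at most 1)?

Tree (level-order array): [37, 31, 48, 29, 35, 47, 49, 24, None, None, None, 40]
Definition: a tree is height-balanced if, at every node, |h(left) - h(right)| <= 1 (empty subtree has height -1).
Bottom-up per-node check:
  node 24: h_left=-1, h_right=-1, diff=0 [OK], height=0
  node 29: h_left=0, h_right=-1, diff=1 [OK], height=1
  node 35: h_left=-1, h_right=-1, diff=0 [OK], height=0
  node 31: h_left=1, h_right=0, diff=1 [OK], height=2
  node 40: h_left=-1, h_right=-1, diff=0 [OK], height=0
  node 47: h_left=0, h_right=-1, diff=1 [OK], height=1
  node 49: h_left=-1, h_right=-1, diff=0 [OK], height=0
  node 48: h_left=1, h_right=0, diff=1 [OK], height=2
  node 37: h_left=2, h_right=2, diff=0 [OK], height=3
All nodes satisfy the balance condition.
Result: Balanced


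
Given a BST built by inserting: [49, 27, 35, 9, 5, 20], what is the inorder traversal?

Tree insertion order: [49, 27, 35, 9, 5, 20]
Tree (level-order array): [49, 27, None, 9, 35, 5, 20]
Inorder traversal: [5, 9, 20, 27, 35, 49]


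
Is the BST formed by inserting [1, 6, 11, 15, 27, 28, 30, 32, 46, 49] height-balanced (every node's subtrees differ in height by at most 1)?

Tree (level-order array): [1, None, 6, None, 11, None, 15, None, 27, None, 28, None, 30, None, 32, None, 46, None, 49]
Definition: a tree is height-balanced if, at every node, |h(left) - h(right)| <= 1 (empty subtree has height -1).
Bottom-up per-node check:
  node 49: h_left=-1, h_right=-1, diff=0 [OK], height=0
  node 46: h_left=-1, h_right=0, diff=1 [OK], height=1
  node 32: h_left=-1, h_right=1, diff=2 [FAIL (|-1-1|=2 > 1)], height=2
  node 30: h_left=-1, h_right=2, diff=3 [FAIL (|-1-2|=3 > 1)], height=3
  node 28: h_left=-1, h_right=3, diff=4 [FAIL (|-1-3|=4 > 1)], height=4
  node 27: h_left=-1, h_right=4, diff=5 [FAIL (|-1-4|=5 > 1)], height=5
  node 15: h_left=-1, h_right=5, diff=6 [FAIL (|-1-5|=6 > 1)], height=6
  node 11: h_left=-1, h_right=6, diff=7 [FAIL (|-1-6|=7 > 1)], height=7
  node 6: h_left=-1, h_right=7, diff=8 [FAIL (|-1-7|=8 > 1)], height=8
  node 1: h_left=-1, h_right=8, diff=9 [FAIL (|-1-8|=9 > 1)], height=9
Node 32 violates the condition: |-1 - 1| = 2 > 1.
Result: Not balanced


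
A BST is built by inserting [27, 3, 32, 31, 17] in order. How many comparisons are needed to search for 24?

Search path for 24: 27 -> 3 -> 17
Found: False
Comparisons: 3


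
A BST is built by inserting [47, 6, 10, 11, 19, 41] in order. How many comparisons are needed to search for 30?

Search path for 30: 47 -> 6 -> 10 -> 11 -> 19 -> 41
Found: False
Comparisons: 6


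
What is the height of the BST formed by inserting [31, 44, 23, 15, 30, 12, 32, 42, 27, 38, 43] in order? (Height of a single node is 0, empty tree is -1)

Insertion order: [31, 44, 23, 15, 30, 12, 32, 42, 27, 38, 43]
Tree (level-order array): [31, 23, 44, 15, 30, 32, None, 12, None, 27, None, None, 42, None, None, None, None, 38, 43]
Compute height bottom-up (empty subtree = -1):
  height(12) = 1 + max(-1, -1) = 0
  height(15) = 1 + max(0, -1) = 1
  height(27) = 1 + max(-1, -1) = 0
  height(30) = 1 + max(0, -1) = 1
  height(23) = 1 + max(1, 1) = 2
  height(38) = 1 + max(-1, -1) = 0
  height(43) = 1 + max(-1, -1) = 0
  height(42) = 1 + max(0, 0) = 1
  height(32) = 1 + max(-1, 1) = 2
  height(44) = 1 + max(2, -1) = 3
  height(31) = 1 + max(2, 3) = 4
Height = 4


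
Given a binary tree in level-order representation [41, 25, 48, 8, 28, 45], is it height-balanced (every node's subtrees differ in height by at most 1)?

Tree (level-order array): [41, 25, 48, 8, 28, 45]
Definition: a tree is height-balanced if, at every node, |h(left) - h(right)| <= 1 (empty subtree has height -1).
Bottom-up per-node check:
  node 8: h_left=-1, h_right=-1, diff=0 [OK], height=0
  node 28: h_left=-1, h_right=-1, diff=0 [OK], height=0
  node 25: h_left=0, h_right=0, diff=0 [OK], height=1
  node 45: h_left=-1, h_right=-1, diff=0 [OK], height=0
  node 48: h_left=0, h_right=-1, diff=1 [OK], height=1
  node 41: h_left=1, h_right=1, diff=0 [OK], height=2
All nodes satisfy the balance condition.
Result: Balanced


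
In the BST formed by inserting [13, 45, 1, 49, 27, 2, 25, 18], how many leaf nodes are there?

Tree built from: [13, 45, 1, 49, 27, 2, 25, 18]
Tree (level-order array): [13, 1, 45, None, 2, 27, 49, None, None, 25, None, None, None, 18]
Rule: A leaf has 0 children.
Per-node child counts:
  node 13: 2 child(ren)
  node 1: 1 child(ren)
  node 2: 0 child(ren)
  node 45: 2 child(ren)
  node 27: 1 child(ren)
  node 25: 1 child(ren)
  node 18: 0 child(ren)
  node 49: 0 child(ren)
Matching nodes: [2, 18, 49]
Count of leaf nodes: 3


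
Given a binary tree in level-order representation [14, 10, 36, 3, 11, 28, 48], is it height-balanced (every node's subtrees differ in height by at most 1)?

Tree (level-order array): [14, 10, 36, 3, 11, 28, 48]
Definition: a tree is height-balanced if, at every node, |h(left) - h(right)| <= 1 (empty subtree has height -1).
Bottom-up per-node check:
  node 3: h_left=-1, h_right=-1, diff=0 [OK], height=0
  node 11: h_left=-1, h_right=-1, diff=0 [OK], height=0
  node 10: h_left=0, h_right=0, diff=0 [OK], height=1
  node 28: h_left=-1, h_right=-1, diff=0 [OK], height=0
  node 48: h_left=-1, h_right=-1, diff=0 [OK], height=0
  node 36: h_left=0, h_right=0, diff=0 [OK], height=1
  node 14: h_left=1, h_right=1, diff=0 [OK], height=2
All nodes satisfy the balance condition.
Result: Balanced


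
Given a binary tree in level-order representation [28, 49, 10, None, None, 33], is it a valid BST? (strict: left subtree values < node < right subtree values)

Level-order array: [28, 49, 10, None, None, 33]
Validate using subtree bounds (lo, hi): at each node, require lo < value < hi,
then recurse left with hi=value and right with lo=value.
Preorder trace (stopping at first violation):
  at node 28 with bounds (-inf, +inf): OK
  at node 49 with bounds (-inf, 28): VIOLATION
Node 49 violates its bound: not (-inf < 49 < 28).
Result: Not a valid BST


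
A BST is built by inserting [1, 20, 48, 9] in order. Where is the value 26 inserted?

Starting tree (level order): [1, None, 20, 9, 48]
Insertion path: 1 -> 20 -> 48
Result: insert 26 as left child of 48
Final tree (level order): [1, None, 20, 9, 48, None, None, 26]


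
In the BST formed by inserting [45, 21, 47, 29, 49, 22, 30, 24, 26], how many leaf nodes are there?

Tree built from: [45, 21, 47, 29, 49, 22, 30, 24, 26]
Tree (level-order array): [45, 21, 47, None, 29, None, 49, 22, 30, None, None, None, 24, None, None, None, 26]
Rule: A leaf has 0 children.
Per-node child counts:
  node 45: 2 child(ren)
  node 21: 1 child(ren)
  node 29: 2 child(ren)
  node 22: 1 child(ren)
  node 24: 1 child(ren)
  node 26: 0 child(ren)
  node 30: 0 child(ren)
  node 47: 1 child(ren)
  node 49: 0 child(ren)
Matching nodes: [26, 30, 49]
Count of leaf nodes: 3


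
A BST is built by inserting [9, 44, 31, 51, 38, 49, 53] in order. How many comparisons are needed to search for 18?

Search path for 18: 9 -> 44 -> 31
Found: False
Comparisons: 3


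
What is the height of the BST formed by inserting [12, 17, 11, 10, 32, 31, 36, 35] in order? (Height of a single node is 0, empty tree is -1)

Insertion order: [12, 17, 11, 10, 32, 31, 36, 35]
Tree (level-order array): [12, 11, 17, 10, None, None, 32, None, None, 31, 36, None, None, 35]
Compute height bottom-up (empty subtree = -1):
  height(10) = 1 + max(-1, -1) = 0
  height(11) = 1 + max(0, -1) = 1
  height(31) = 1 + max(-1, -1) = 0
  height(35) = 1 + max(-1, -1) = 0
  height(36) = 1 + max(0, -1) = 1
  height(32) = 1 + max(0, 1) = 2
  height(17) = 1 + max(-1, 2) = 3
  height(12) = 1 + max(1, 3) = 4
Height = 4


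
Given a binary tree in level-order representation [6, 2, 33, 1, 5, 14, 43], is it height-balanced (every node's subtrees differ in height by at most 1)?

Tree (level-order array): [6, 2, 33, 1, 5, 14, 43]
Definition: a tree is height-balanced if, at every node, |h(left) - h(right)| <= 1 (empty subtree has height -1).
Bottom-up per-node check:
  node 1: h_left=-1, h_right=-1, diff=0 [OK], height=0
  node 5: h_left=-1, h_right=-1, diff=0 [OK], height=0
  node 2: h_left=0, h_right=0, diff=0 [OK], height=1
  node 14: h_left=-1, h_right=-1, diff=0 [OK], height=0
  node 43: h_left=-1, h_right=-1, diff=0 [OK], height=0
  node 33: h_left=0, h_right=0, diff=0 [OK], height=1
  node 6: h_left=1, h_right=1, diff=0 [OK], height=2
All nodes satisfy the balance condition.
Result: Balanced


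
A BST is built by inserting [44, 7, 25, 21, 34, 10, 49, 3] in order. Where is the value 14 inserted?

Starting tree (level order): [44, 7, 49, 3, 25, None, None, None, None, 21, 34, 10]
Insertion path: 44 -> 7 -> 25 -> 21 -> 10
Result: insert 14 as right child of 10
Final tree (level order): [44, 7, 49, 3, 25, None, None, None, None, 21, 34, 10, None, None, None, None, 14]


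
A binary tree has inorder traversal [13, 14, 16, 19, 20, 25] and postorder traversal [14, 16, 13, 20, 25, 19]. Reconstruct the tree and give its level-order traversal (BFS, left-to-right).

Inorder:   [13, 14, 16, 19, 20, 25]
Postorder: [14, 16, 13, 20, 25, 19]
Algorithm: postorder visits root last, so walk postorder right-to-left;
each value is the root of the current inorder slice — split it at that
value, recurse on the right subtree first, then the left.
Recursive splits:
  root=19; inorder splits into left=[13, 14, 16], right=[20, 25]
  root=25; inorder splits into left=[20], right=[]
  root=20; inorder splits into left=[], right=[]
  root=13; inorder splits into left=[], right=[14, 16]
  root=16; inorder splits into left=[14], right=[]
  root=14; inorder splits into left=[], right=[]
Reconstructed level-order: [19, 13, 25, 16, 20, 14]


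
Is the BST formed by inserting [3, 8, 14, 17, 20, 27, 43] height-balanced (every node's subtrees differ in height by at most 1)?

Tree (level-order array): [3, None, 8, None, 14, None, 17, None, 20, None, 27, None, 43]
Definition: a tree is height-balanced if, at every node, |h(left) - h(right)| <= 1 (empty subtree has height -1).
Bottom-up per-node check:
  node 43: h_left=-1, h_right=-1, diff=0 [OK], height=0
  node 27: h_left=-1, h_right=0, diff=1 [OK], height=1
  node 20: h_left=-1, h_right=1, diff=2 [FAIL (|-1-1|=2 > 1)], height=2
  node 17: h_left=-1, h_right=2, diff=3 [FAIL (|-1-2|=3 > 1)], height=3
  node 14: h_left=-1, h_right=3, diff=4 [FAIL (|-1-3|=4 > 1)], height=4
  node 8: h_left=-1, h_right=4, diff=5 [FAIL (|-1-4|=5 > 1)], height=5
  node 3: h_left=-1, h_right=5, diff=6 [FAIL (|-1-5|=6 > 1)], height=6
Node 20 violates the condition: |-1 - 1| = 2 > 1.
Result: Not balanced


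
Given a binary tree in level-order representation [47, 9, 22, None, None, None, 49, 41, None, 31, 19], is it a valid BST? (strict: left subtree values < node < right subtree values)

Level-order array: [47, 9, 22, None, None, None, 49, 41, None, 31, 19]
Validate using subtree bounds (lo, hi): at each node, require lo < value < hi,
then recurse left with hi=value and right with lo=value.
Preorder trace (stopping at first violation):
  at node 47 with bounds (-inf, +inf): OK
  at node 9 with bounds (-inf, 47): OK
  at node 22 with bounds (47, +inf): VIOLATION
Node 22 violates its bound: not (47 < 22 < +inf).
Result: Not a valid BST


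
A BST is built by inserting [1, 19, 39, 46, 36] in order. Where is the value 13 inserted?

Starting tree (level order): [1, None, 19, None, 39, 36, 46]
Insertion path: 1 -> 19
Result: insert 13 as left child of 19
Final tree (level order): [1, None, 19, 13, 39, None, None, 36, 46]


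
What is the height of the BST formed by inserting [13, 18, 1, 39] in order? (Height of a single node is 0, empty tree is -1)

Insertion order: [13, 18, 1, 39]
Tree (level-order array): [13, 1, 18, None, None, None, 39]
Compute height bottom-up (empty subtree = -1):
  height(1) = 1 + max(-1, -1) = 0
  height(39) = 1 + max(-1, -1) = 0
  height(18) = 1 + max(-1, 0) = 1
  height(13) = 1 + max(0, 1) = 2
Height = 2


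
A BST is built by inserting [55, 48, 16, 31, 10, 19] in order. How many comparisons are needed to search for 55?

Search path for 55: 55
Found: True
Comparisons: 1


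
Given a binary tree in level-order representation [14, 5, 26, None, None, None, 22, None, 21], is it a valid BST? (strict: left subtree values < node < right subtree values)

Level-order array: [14, 5, 26, None, None, None, 22, None, 21]
Validate using subtree bounds (lo, hi): at each node, require lo < value < hi,
then recurse left with hi=value and right with lo=value.
Preorder trace (stopping at first violation):
  at node 14 with bounds (-inf, +inf): OK
  at node 5 with bounds (-inf, 14): OK
  at node 26 with bounds (14, +inf): OK
  at node 22 with bounds (26, +inf): VIOLATION
Node 22 violates its bound: not (26 < 22 < +inf).
Result: Not a valid BST


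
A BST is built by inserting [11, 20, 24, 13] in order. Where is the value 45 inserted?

Starting tree (level order): [11, None, 20, 13, 24]
Insertion path: 11 -> 20 -> 24
Result: insert 45 as right child of 24
Final tree (level order): [11, None, 20, 13, 24, None, None, None, 45]


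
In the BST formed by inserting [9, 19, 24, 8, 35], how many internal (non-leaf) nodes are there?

Tree built from: [9, 19, 24, 8, 35]
Tree (level-order array): [9, 8, 19, None, None, None, 24, None, 35]
Rule: An internal node has at least one child.
Per-node child counts:
  node 9: 2 child(ren)
  node 8: 0 child(ren)
  node 19: 1 child(ren)
  node 24: 1 child(ren)
  node 35: 0 child(ren)
Matching nodes: [9, 19, 24]
Count of internal (non-leaf) nodes: 3


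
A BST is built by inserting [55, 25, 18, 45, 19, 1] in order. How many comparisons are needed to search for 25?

Search path for 25: 55 -> 25
Found: True
Comparisons: 2


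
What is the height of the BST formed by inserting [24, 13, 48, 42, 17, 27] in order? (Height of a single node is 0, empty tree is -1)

Insertion order: [24, 13, 48, 42, 17, 27]
Tree (level-order array): [24, 13, 48, None, 17, 42, None, None, None, 27]
Compute height bottom-up (empty subtree = -1):
  height(17) = 1 + max(-1, -1) = 0
  height(13) = 1 + max(-1, 0) = 1
  height(27) = 1 + max(-1, -1) = 0
  height(42) = 1 + max(0, -1) = 1
  height(48) = 1 + max(1, -1) = 2
  height(24) = 1 + max(1, 2) = 3
Height = 3


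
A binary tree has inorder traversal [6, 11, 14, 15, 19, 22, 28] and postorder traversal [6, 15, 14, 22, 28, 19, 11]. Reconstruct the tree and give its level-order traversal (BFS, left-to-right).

Inorder:   [6, 11, 14, 15, 19, 22, 28]
Postorder: [6, 15, 14, 22, 28, 19, 11]
Algorithm: postorder visits root last, so walk postorder right-to-left;
each value is the root of the current inorder slice — split it at that
value, recurse on the right subtree first, then the left.
Recursive splits:
  root=11; inorder splits into left=[6], right=[14, 15, 19, 22, 28]
  root=19; inorder splits into left=[14, 15], right=[22, 28]
  root=28; inorder splits into left=[22], right=[]
  root=22; inorder splits into left=[], right=[]
  root=14; inorder splits into left=[], right=[15]
  root=15; inorder splits into left=[], right=[]
  root=6; inorder splits into left=[], right=[]
Reconstructed level-order: [11, 6, 19, 14, 28, 15, 22]


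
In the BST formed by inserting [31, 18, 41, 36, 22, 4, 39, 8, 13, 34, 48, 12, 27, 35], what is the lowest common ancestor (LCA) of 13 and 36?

Tree insertion order: [31, 18, 41, 36, 22, 4, 39, 8, 13, 34, 48, 12, 27, 35]
Tree (level-order array): [31, 18, 41, 4, 22, 36, 48, None, 8, None, 27, 34, 39, None, None, None, 13, None, None, None, 35, None, None, 12]
In a BST, the LCA of p=13, q=36 is the first node v on the
root-to-leaf path with p <= v <= q (go left if both < v, right if both > v).
Walk from root:
  at 31: 13 <= 31 <= 36, this is the LCA
LCA = 31


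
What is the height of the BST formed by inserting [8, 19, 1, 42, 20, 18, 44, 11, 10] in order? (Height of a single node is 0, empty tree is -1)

Insertion order: [8, 19, 1, 42, 20, 18, 44, 11, 10]
Tree (level-order array): [8, 1, 19, None, None, 18, 42, 11, None, 20, 44, 10]
Compute height bottom-up (empty subtree = -1):
  height(1) = 1 + max(-1, -1) = 0
  height(10) = 1 + max(-1, -1) = 0
  height(11) = 1 + max(0, -1) = 1
  height(18) = 1 + max(1, -1) = 2
  height(20) = 1 + max(-1, -1) = 0
  height(44) = 1 + max(-1, -1) = 0
  height(42) = 1 + max(0, 0) = 1
  height(19) = 1 + max(2, 1) = 3
  height(8) = 1 + max(0, 3) = 4
Height = 4


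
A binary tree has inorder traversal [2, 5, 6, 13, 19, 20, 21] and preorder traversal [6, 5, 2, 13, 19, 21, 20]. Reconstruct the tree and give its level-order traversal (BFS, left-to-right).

Inorder:  [2, 5, 6, 13, 19, 20, 21]
Preorder: [6, 5, 2, 13, 19, 21, 20]
Algorithm: preorder visits root first, so consume preorder in order;
for each root, split the current inorder slice at that value into
left-subtree inorder and right-subtree inorder, then recurse.
Recursive splits:
  root=6; inorder splits into left=[2, 5], right=[13, 19, 20, 21]
  root=5; inorder splits into left=[2], right=[]
  root=2; inorder splits into left=[], right=[]
  root=13; inorder splits into left=[], right=[19, 20, 21]
  root=19; inorder splits into left=[], right=[20, 21]
  root=21; inorder splits into left=[20], right=[]
  root=20; inorder splits into left=[], right=[]
Reconstructed level-order: [6, 5, 13, 2, 19, 21, 20]


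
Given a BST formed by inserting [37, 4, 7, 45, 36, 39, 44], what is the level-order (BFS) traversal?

Tree insertion order: [37, 4, 7, 45, 36, 39, 44]
Tree (level-order array): [37, 4, 45, None, 7, 39, None, None, 36, None, 44]
BFS from the root, enqueuing left then right child of each popped node:
  queue [37] -> pop 37, enqueue [4, 45], visited so far: [37]
  queue [4, 45] -> pop 4, enqueue [7], visited so far: [37, 4]
  queue [45, 7] -> pop 45, enqueue [39], visited so far: [37, 4, 45]
  queue [7, 39] -> pop 7, enqueue [36], visited so far: [37, 4, 45, 7]
  queue [39, 36] -> pop 39, enqueue [44], visited so far: [37, 4, 45, 7, 39]
  queue [36, 44] -> pop 36, enqueue [none], visited so far: [37, 4, 45, 7, 39, 36]
  queue [44] -> pop 44, enqueue [none], visited so far: [37, 4, 45, 7, 39, 36, 44]
Result: [37, 4, 45, 7, 39, 36, 44]


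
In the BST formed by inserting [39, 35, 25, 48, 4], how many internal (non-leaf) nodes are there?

Tree built from: [39, 35, 25, 48, 4]
Tree (level-order array): [39, 35, 48, 25, None, None, None, 4]
Rule: An internal node has at least one child.
Per-node child counts:
  node 39: 2 child(ren)
  node 35: 1 child(ren)
  node 25: 1 child(ren)
  node 4: 0 child(ren)
  node 48: 0 child(ren)
Matching nodes: [39, 35, 25]
Count of internal (non-leaf) nodes: 3


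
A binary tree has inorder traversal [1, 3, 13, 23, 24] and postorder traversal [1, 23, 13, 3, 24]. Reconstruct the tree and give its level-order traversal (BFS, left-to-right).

Inorder:   [1, 3, 13, 23, 24]
Postorder: [1, 23, 13, 3, 24]
Algorithm: postorder visits root last, so walk postorder right-to-left;
each value is the root of the current inorder slice — split it at that
value, recurse on the right subtree first, then the left.
Recursive splits:
  root=24; inorder splits into left=[1, 3, 13, 23], right=[]
  root=3; inorder splits into left=[1], right=[13, 23]
  root=13; inorder splits into left=[], right=[23]
  root=23; inorder splits into left=[], right=[]
  root=1; inorder splits into left=[], right=[]
Reconstructed level-order: [24, 3, 1, 13, 23]


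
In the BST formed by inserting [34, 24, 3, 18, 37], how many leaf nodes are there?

Tree built from: [34, 24, 3, 18, 37]
Tree (level-order array): [34, 24, 37, 3, None, None, None, None, 18]
Rule: A leaf has 0 children.
Per-node child counts:
  node 34: 2 child(ren)
  node 24: 1 child(ren)
  node 3: 1 child(ren)
  node 18: 0 child(ren)
  node 37: 0 child(ren)
Matching nodes: [18, 37]
Count of leaf nodes: 2


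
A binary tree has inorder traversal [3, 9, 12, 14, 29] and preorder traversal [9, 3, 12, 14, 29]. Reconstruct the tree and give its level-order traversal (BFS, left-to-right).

Inorder:  [3, 9, 12, 14, 29]
Preorder: [9, 3, 12, 14, 29]
Algorithm: preorder visits root first, so consume preorder in order;
for each root, split the current inorder slice at that value into
left-subtree inorder and right-subtree inorder, then recurse.
Recursive splits:
  root=9; inorder splits into left=[3], right=[12, 14, 29]
  root=3; inorder splits into left=[], right=[]
  root=12; inorder splits into left=[], right=[14, 29]
  root=14; inorder splits into left=[], right=[29]
  root=29; inorder splits into left=[], right=[]
Reconstructed level-order: [9, 3, 12, 14, 29]


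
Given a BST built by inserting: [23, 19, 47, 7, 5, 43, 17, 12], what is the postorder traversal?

Tree insertion order: [23, 19, 47, 7, 5, 43, 17, 12]
Tree (level-order array): [23, 19, 47, 7, None, 43, None, 5, 17, None, None, None, None, 12]
Postorder traversal: [5, 12, 17, 7, 19, 43, 47, 23]


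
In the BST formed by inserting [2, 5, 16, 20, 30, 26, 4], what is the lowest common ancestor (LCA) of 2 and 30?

Tree insertion order: [2, 5, 16, 20, 30, 26, 4]
Tree (level-order array): [2, None, 5, 4, 16, None, None, None, 20, None, 30, 26]
In a BST, the LCA of p=2, q=30 is the first node v on the
root-to-leaf path with p <= v <= q (go left if both < v, right if both > v).
Walk from root:
  at 2: 2 <= 2 <= 30, this is the LCA
LCA = 2


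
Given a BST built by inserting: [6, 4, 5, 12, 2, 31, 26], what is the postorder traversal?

Tree insertion order: [6, 4, 5, 12, 2, 31, 26]
Tree (level-order array): [6, 4, 12, 2, 5, None, 31, None, None, None, None, 26]
Postorder traversal: [2, 5, 4, 26, 31, 12, 6]


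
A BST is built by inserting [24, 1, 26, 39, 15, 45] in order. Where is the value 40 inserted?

Starting tree (level order): [24, 1, 26, None, 15, None, 39, None, None, None, 45]
Insertion path: 24 -> 26 -> 39 -> 45
Result: insert 40 as left child of 45
Final tree (level order): [24, 1, 26, None, 15, None, 39, None, None, None, 45, 40]


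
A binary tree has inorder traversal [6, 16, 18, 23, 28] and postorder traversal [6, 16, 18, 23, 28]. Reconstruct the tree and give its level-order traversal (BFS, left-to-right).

Inorder:   [6, 16, 18, 23, 28]
Postorder: [6, 16, 18, 23, 28]
Algorithm: postorder visits root last, so walk postorder right-to-left;
each value is the root of the current inorder slice — split it at that
value, recurse on the right subtree first, then the left.
Recursive splits:
  root=28; inorder splits into left=[6, 16, 18, 23], right=[]
  root=23; inorder splits into left=[6, 16, 18], right=[]
  root=18; inorder splits into left=[6, 16], right=[]
  root=16; inorder splits into left=[6], right=[]
  root=6; inorder splits into left=[], right=[]
Reconstructed level-order: [28, 23, 18, 16, 6]


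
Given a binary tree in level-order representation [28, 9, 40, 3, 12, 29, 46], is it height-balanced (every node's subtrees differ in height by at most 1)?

Tree (level-order array): [28, 9, 40, 3, 12, 29, 46]
Definition: a tree is height-balanced if, at every node, |h(left) - h(right)| <= 1 (empty subtree has height -1).
Bottom-up per-node check:
  node 3: h_left=-1, h_right=-1, diff=0 [OK], height=0
  node 12: h_left=-1, h_right=-1, diff=0 [OK], height=0
  node 9: h_left=0, h_right=0, diff=0 [OK], height=1
  node 29: h_left=-1, h_right=-1, diff=0 [OK], height=0
  node 46: h_left=-1, h_right=-1, diff=0 [OK], height=0
  node 40: h_left=0, h_right=0, diff=0 [OK], height=1
  node 28: h_left=1, h_right=1, diff=0 [OK], height=2
All nodes satisfy the balance condition.
Result: Balanced


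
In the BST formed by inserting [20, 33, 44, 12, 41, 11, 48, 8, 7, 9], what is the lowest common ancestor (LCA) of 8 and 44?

Tree insertion order: [20, 33, 44, 12, 41, 11, 48, 8, 7, 9]
Tree (level-order array): [20, 12, 33, 11, None, None, 44, 8, None, 41, 48, 7, 9]
In a BST, the LCA of p=8, q=44 is the first node v on the
root-to-leaf path with p <= v <= q (go left if both < v, right if both > v).
Walk from root:
  at 20: 8 <= 20 <= 44, this is the LCA
LCA = 20


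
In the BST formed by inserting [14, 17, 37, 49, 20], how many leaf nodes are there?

Tree built from: [14, 17, 37, 49, 20]
Tree (level-order array): [14, None, 17, None, 37, 20, 49]
Rule: A leaf has 0 children.
Per-node child counts:
  node 14: 1 child(ren)
  node 17: 1 child(ren)
  node 37: 2 child(ren)
  node 20: 0 child(ren)
  node 49: 0 child(ren)
Matching nodes: [20, 49]
Count of leaf nodes: 2


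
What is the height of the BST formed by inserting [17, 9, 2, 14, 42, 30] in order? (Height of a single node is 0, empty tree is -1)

Insertion order: [17, 9, 2, 14, 42, 30]
Tree (level-order array): [17, 9, 42, 2, 14, 30]
Compute height bottom-up (empty subtree = -1):
  height(2) = 1 + max(-1, -1) = 0
  height(14) = 1 + max(-1, -1) = 0
  height(9) = 1 + max(0, 0) = 1
  height(30) = 1 + max(-1, -1) = 0
  height(42) = 1 + max(0, -1) = 1
  height(17) = 1 + max(1, 1) = 2
Height = 2


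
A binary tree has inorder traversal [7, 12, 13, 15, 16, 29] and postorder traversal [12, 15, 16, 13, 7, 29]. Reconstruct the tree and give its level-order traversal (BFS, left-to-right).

Inorder:   [7, 12, 13, 15, 16, 29]
Postorder: [12, 15, 16, 13, 7, 29]
Algorithm: postorder visits root last, so walk postorder right-to-left;
each value is the root of the current inorder slice — split it at that
value, recurse on the right subtree first, then the left.
Recursive splits:
  root=29; inorder splits into left=[7, 12, 13, 15, 16], right=[]
  root=7; inorder splits into left=[], right=[12, 13, 15, 16]
  root=13; inorder splits into left=[12], right=[15, 16]
  root=16; inorder splits into left=[15], right=[]
  root=15; inorder splits into left=[], right=[]
  root=12; inorder splits into left=[], right=[]
Reconstructed level-order: [29, 7, 13, 12, 16, 15]


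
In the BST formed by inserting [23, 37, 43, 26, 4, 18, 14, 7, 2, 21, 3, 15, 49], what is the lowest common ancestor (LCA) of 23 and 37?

Tree insertion order: [23, 37, 43, 26, 4, 18, 14, 7, 2, 21, 3, 15, 49]
Tree (level-order array): [23, 4, 37, 2, 18, 26, 43, None, 3, 14, 21, None, None, None, 49, None, None, 7, 15]
In a BST, the LCA of p=23, q=37 is the first node v on the
root-to-leaf path with p <= v <= q (go left if both < v, right if both > v).
Walk from root:
  at 23: 23 <= 23 <= 37, this is the LCA
LCA = 23


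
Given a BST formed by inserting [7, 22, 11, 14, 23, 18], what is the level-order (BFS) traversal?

Tree insertion order: [7, 22, 11, 14, 23, 18]
Tree (level-order array): [7, None, 22, 11, 23, None, 14, None, None, None, 18]
BFS from the root, enqueuing left then right child of each popped node:
  queue [7] -> pop 7, enqueue [22], visited so far: [7]
  queue [22] -> pop 22, enqueue [11, 23], visited so far: [7, 22]
  queue [11, 23] -> pop 11, enqueue [14], visited so far: [7, 22, 11]
  queue [23, 14] -> pop 23, enqueue [none], visited so far: [7, 22, 11, 23]
  queue [14] -> pop 14, enqueue [18], visited so far: [7, 22, 11, 23, 14]
  queue [18] -> pop 18, enqueue [none], visited so far: [7, 22, 11, 23, 14, 18]
Result: [7, 22, 11, 23, 14, 18]


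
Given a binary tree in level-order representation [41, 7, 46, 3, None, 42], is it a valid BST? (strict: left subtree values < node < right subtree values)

Level-order array: [41, 7, 46, 3, None, 42]
Validate using subtree bounds (lo, hi): at each node, require lo < value < hi,
then recurse left with hi=value and right with lo=value.
Preorder trace (stopping at first violation):
  at node 41 with bounds (-inf, +inf): OK
  at node 7 with bounds (-inf, 41): OK
  at node 3 with bounds (-inf, 7): OK
  at node 46 with bounds (41, +inf): OK
  at node 42 with bounds (41, 46): OK
No violation found at any node.
Result: Valid BST


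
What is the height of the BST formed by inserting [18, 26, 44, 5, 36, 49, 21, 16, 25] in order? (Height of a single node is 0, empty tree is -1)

Insertion order: [18, 26, 44, 5, 36, 49, 21, 16, 25]
Tree (level-order array): [18, 5, 26, None, 16, 21, 44, None, None, None, 25, 36, 49]
Compute height bottom-up (empty subtree = -1):
  height(16) = 1 + max(-1, -1) = 0
  height(5) = 1 + max(-1, 0) = 1
  height(25) = 1 + max(-1, -1) = 0
  height(21) = 1 + max(-1, 0) = 1
  height(36) = 1 + max(-1, -1) = 0
  height(49) = 1 + max(-1, -1) = 0
  height(44) = 1 + max(0, 0) = 1
  height(26) = 1 + max(1, 1) = 2
  height(18) = 1 + max(1, 2) = 3
Height = 3


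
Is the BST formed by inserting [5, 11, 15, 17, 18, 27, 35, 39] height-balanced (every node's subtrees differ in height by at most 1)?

Tree (level-order array): [5, None, 11, None, 15, None, 17, None, 18, None, 27, None, 35, None, 39]
Definition: a tree is height-balanced if, at every node, |h(left) - h(right)| <= 1 (empty subtree has height -1).
Bottom-up per-node check:
  node 39: h_left=-1, h_right=-1, diff=0 [OK], height=0
  node 35: h_left=-1, h_right=0, diff=1 [OK], height=1
  node 27: h_left=-1, h_right=1, diff=2 [FAIL (|-1-1|=2 > 1)], height=2
  node 18: h_left=-1, h_right=2, diff=3 [FAIL (|-1-2|=3 > 1)], height=3
  node 17: h_left=-1, h_right=3, diff=4 [FAIL (|-1-3|=4 > 1)], height=4
  node 15: h_left=-1, h_right=4, diff=5 [FAIL (|-1-4|=5 > 1)], height=5
  node 11: h_left=-1, h_right=5, diff=6 [FAIL (|-1-5|=6 > 1)], height=6
  node 5: h_left=-1, h_right=6, diff=7 [FAIL (|-1-6|=7 > 1)], height=7
Node 27 violates the condition: |-1 - 1| = 2 > 1.
Result: Not balanced


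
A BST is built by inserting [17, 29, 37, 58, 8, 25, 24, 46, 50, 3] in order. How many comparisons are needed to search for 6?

Search path for 6: 17 -> 8 -> 3
Found: False
Comparisons: 3


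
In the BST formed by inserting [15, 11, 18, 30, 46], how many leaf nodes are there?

Tree built from: [15, 11, 18, 30, 46]
Tree (level-order array): [15, 11, 18, None, None, None, 30, None, 46]
Rule: A leaf has 0 children.
Per-node child counts:
  node 15: 2 child(ren)
  node 11: 0 child(ren)
  node 18: 1 child(ren)
  node 30: 1 child(ren)
  node 46: 0 child(ren)
Matching nodes: [11, 46]
Count of leaf nodes: 2


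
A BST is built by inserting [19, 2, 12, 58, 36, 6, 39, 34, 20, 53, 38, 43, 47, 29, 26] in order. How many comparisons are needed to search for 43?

Search path for 43: 19 -> 58 -> 36 -> 39 -> 53 -> 43
Found: True
Comparisons: 6


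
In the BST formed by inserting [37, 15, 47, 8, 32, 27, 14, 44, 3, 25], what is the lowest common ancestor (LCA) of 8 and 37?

Tree insertion order: [37, 15, 47, 8, 32, 27, 14, 44, 3, 25]
Tree (level-order array): [37, 15, 47, 8, 32, 44, None, 3, 14, 27, None, None, None, None, None, None, None, 25]
In a BST, the LCA of p=8, q=37 is the first node v on the
root-to-leaf path with p <= v <= q (go left if both < v, right if both > v).
Walk from root:
  at 37: 8 <= 37 <= 37, this is the LCA
LCA = 37


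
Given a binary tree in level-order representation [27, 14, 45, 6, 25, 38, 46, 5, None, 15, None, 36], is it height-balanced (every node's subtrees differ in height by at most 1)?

Tree (level-order array): [27, 14, 45, 6, 25, 38, 46, 5, None, 15, None, 36]
Definition: a tree is height-balanced if, at every node, |h(left) - h(right)| <= 1 (empty subtree has height -1).
Bottom-up per-node check:
  node 5: h_left=-1, h_right=-1, diff=0 [OK], height=0
  node 6: h_left=0, h_right=-1, diff=1 [OK], height=1
  node 15: h_left=-1, h_right=-1, diff=0 [OK], height=0
  node 25: h_left=0, h_right=-1, diff=1 [OK], height=1
  node 14: h_left=1, h_right=1, diff=0 [OK], height=2
  node 36: h_left=-1, h_right=-1, diff=0 [OK], height=0
  node 38: h_left=0, h_right=-1, diff=1 [OK], height=1
  node 46: h_left=-1, h_right=-1, diff=0 [OK], height=0
  node 45: h_left=1, h_right=0, diff=1 [OK], height=2
  node 27: h_left=2, h_right=2, diff=0 [OK], height=3
All nodes satisfy the balance condition.
Result: Balanced


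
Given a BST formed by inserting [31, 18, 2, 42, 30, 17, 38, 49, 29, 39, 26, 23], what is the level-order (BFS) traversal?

Tree insertion order: [31, 18, 2, 42, 30, 17, 38, 49, 29, 39, 26, 23]
Tree (level-order array): [31, 18, 42, 2, 30, 38, 49, None, 17, 29, None, None, 39, None, None, None, None, 26, None, None, None, 23]
BFS from the root, enqueuing left then right child of each popped node:
  queue [31] -> pop 31, enqueue [18, 42], visited so far: [31]
  queue [18, 42] -> pop 18, enqueue [2, 30], visited so far: [31, 18]
  queue [42, 2, 30] -> pop 42, enqueue [38, 49], visited so far: [31, 18, 42]
  queue [2, 30, 38, 49] -> pop 2, enqueue [17], visited so far: [31, 18, 42, 2]
  queue [30, 38, 49, 17] -> pop 30, enqueue [29], visited so far: [31, 18, 42, 2, 30]
  queue [38, 49, 17, 29] -> pop 38, enqueue [39], visited so far: [31, 18, 42, 2, 30, 38]
  queue [49, 17, 29, 39] -> pop 49, enqueue [none], visited so far: [31, 18, 42, 2, 30, 38, 49]
  queue [17, 29, 39] -> pop 17, enqueue [none], visited so far: [31, 18, 42, 2, 30, 38, 49, 17]
  queue [29, 39] -> pop 29, enqueue [26], visited so far: [31, 18, 42, 2, 30, 38, 49, 17, 29]
  queue [39, 26] -> pop 39, enqueue [none], visited so far: [31, 18, 42, 2, 30, 38, 49, 17, 29, 39]
  queue [26] -> pop 26, enqueue [23], visited so far: [31, 18, 42, 2, 30, 38, 49, 17, 29, 39, 26]
  queue [23] -> pop 23, enqueue [none], visited so far: [31, 18, 42, 2, 30, 38, 49, 17, 29, 39, 26, 23]
Result: [31, 18, 42, 2, 30, 38, 49, 17, 29, 39, 26, 23]


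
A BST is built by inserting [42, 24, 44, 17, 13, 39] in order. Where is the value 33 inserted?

Starting tree (level order): [42, 24, 44, 17, 39, None, None, 13]
Insertion path: 42 -> 24 -> 39
Result: insert 33 as left child of 39
Final tree (level order): [42, 24, 44, 17, 39, None, None, 13, None, 33]


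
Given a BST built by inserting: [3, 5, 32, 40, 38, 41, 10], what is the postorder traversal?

Tree insertion order: [3, 5, 32, 40, 38, 41, 10]
Tree (level-order array): [3, None, 5, None, 32, 10, 40, None, None, 38, 41]
Postorder traversal: [10, 38, 41, 40, 32, 5, 3]


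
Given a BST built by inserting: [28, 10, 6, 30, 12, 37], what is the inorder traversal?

Tree insertion order: [28, 10, 6, 30, 12, 37]
Tree (level-order array): [28, 10, 30, 6, 12, None, 37]
Inorder traversal: [6, 10, 12, 28, 30, 37]


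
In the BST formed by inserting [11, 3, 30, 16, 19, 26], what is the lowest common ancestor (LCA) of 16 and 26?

Tree insertion order: [11, 3, 30, 16, 19, 26]
Tree (level-order array): [11, 3, 30, None, None, 16, None, None, 19, None, 26]
In a BST, the LCA of p=16, q=26 is the first node v on the
root-to-leaf path with p <= v <= q (go left if both < v, right if both > v).
Walk from root:
  at 11: both 16 and 26 > 11, go right
  at 30: both 16 and 26 < 30, go left
  at 16: 16 <= 16 <= 26, this is the LCA
LCA = 16


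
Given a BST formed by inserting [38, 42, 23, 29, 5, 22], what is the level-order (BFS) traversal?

Tree insertion order: [38, 42, 23, 29, 5, 22]
Tree (level-order array): [38, 23, 42, 5, 29, None, None, None, 22]
BFS from the root, enqueuing left then right child of each popped node:
  queue [38] -> pop 38, enqueue [23, 42], visited so far: [38]
  queue [23, 42] -> pop 23, enqueue [5, 29], visited so far: [38, 23]
  queue [42, 5, 29] -> pop 42, enqueue [none], visited so far: [38, 23, 42]
  queue [5, 29] -> pop 5, enqueue [22], visited so far: [38, 23, 42, 5]
  queue [29, 22] -> pop 29, enqueue [none], visited so far: [38, 23, 42, 5, 29]
  queue [22] -> pop 22, enqueue [none], visited so far: [38, 23, 42, 5, 29, 22]
Result: [38, 23, 42, 5, 29, 22]


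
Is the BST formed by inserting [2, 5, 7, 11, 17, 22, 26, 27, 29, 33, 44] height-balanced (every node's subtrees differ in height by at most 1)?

Tree (level-order array): [2, None, 5, None, 7, None, 11, None, 17, None, 22, None, 26, None, 27, None, 29, None, 33, None, 44]
Definition: a tree is height-balanced if, at every node, |h(left) - h(right)| <= 1 (empty subtree has height -1).
Bottom-up per-node check:
  node 44: h_left=-1, h_right=-1, diff=0 [OK], height=0
  node 33: h_left=-1, h_right=0, diff=1 [OK], height=1
  node 29: h_left=-1, h_right=1, diff=2 [FAIL (|-1-1|=2 > 1)], height=2
  node 27: h_left=-1, h_right=2, diff=3 [FAIL (|-1-2|=3 > 1)], height=3
  node 26: h_left=-1, h_right=3, diff=4 [FAIL (|-1-3|=4 > 1)], height=4
  node 22: h_left=-1, h_right=4, diff=5 [FAIL (|-1-4|=5 > 1)], height=5
  node 17: h_left=-1, h_right=5, diff=6 [FAIL (|-1-5|=6 > 1)], height=6
  node 11: h_left=-1, h_right=6, diff=7 [FAIL (|-1-6|=7 > 1)], height=7
  node 7: h_left=-1, h_right=7, diff=8 [FAIL (|-1-7|=8 > 1)], height=8
  node 5: h_left=-1, h_right=8, diff=9 [FAIL (|-1-8|=9 > 1)], height=9
  node 2: h_left=-1, h_right=9, diff=10 [FAIL (|-1-9|=10 > 1)], height=10
Node 29 violates the condition: |-1 - 1| = 2 > 1.
Result: Not balanced
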